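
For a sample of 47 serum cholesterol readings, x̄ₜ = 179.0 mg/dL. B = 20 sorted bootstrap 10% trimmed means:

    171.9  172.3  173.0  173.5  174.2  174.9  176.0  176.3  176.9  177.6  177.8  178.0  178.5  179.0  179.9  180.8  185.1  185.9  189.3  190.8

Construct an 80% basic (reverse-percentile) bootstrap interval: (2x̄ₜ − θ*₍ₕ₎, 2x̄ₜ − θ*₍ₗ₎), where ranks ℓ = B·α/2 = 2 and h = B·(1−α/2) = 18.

(172.1, 185.7)

Percentile endpoints at ranks 2 and 18: θ*₍2₎ = 172.3, θ*₍18₎ = 185.9.
Basic interval reflects these around x̄ₜ:
  lower = 2 × 179.0 − 185.9 = 172.1
  upper = 2 × 179.0 − 172.3 = 185.7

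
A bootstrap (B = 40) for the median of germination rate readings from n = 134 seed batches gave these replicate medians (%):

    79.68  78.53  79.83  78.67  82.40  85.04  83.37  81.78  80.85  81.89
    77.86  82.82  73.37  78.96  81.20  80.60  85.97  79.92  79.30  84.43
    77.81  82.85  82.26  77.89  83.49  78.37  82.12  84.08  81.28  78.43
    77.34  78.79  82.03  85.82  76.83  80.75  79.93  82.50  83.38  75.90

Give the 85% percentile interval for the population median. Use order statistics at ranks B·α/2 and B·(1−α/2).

(76.83, 84.43)

Sorted replicates: 73.37, 75.90, 76.83, 77.34, 77.81, 77.86, 77.89, 78.37, 78.43, 78.53, 78.67, 78.79, 78.96, 79.30, 79.68, 79.83, 79.92, 79.93, 80.60, 80.75, 80.85, 81.20, 81.28, 81.78, 81.89, 82.03, 82.12, 82.26, 82.40, 82.50, 82.82, 82.85, 83.37, 83.38, 83.49, 84.08, 84.43, 85.04, 85.82, 85.97
α = 0.15; lower rank = 40 × 0.075 = 3; upper rank = 40 × 0.925 = 37.
The 3rd smallest replicate is 76.83; the 37th is 84.43.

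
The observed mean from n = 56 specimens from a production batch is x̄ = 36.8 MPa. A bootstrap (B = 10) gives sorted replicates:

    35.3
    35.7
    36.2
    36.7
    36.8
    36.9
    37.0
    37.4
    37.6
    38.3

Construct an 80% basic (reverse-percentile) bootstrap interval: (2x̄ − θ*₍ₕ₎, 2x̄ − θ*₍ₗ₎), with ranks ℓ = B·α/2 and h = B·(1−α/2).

(36.0, 38.3)

Percentile endpoints at ranks 1 and 9: θ*₍1₎ = 35.3, θ*₍9₎ = 37.6.
Basic interval reflects these around x̄:
  lower = 2 × 36.8 − 37.6 = 36.0
  upper = 2 × 36.8 − 35.3 = 38.3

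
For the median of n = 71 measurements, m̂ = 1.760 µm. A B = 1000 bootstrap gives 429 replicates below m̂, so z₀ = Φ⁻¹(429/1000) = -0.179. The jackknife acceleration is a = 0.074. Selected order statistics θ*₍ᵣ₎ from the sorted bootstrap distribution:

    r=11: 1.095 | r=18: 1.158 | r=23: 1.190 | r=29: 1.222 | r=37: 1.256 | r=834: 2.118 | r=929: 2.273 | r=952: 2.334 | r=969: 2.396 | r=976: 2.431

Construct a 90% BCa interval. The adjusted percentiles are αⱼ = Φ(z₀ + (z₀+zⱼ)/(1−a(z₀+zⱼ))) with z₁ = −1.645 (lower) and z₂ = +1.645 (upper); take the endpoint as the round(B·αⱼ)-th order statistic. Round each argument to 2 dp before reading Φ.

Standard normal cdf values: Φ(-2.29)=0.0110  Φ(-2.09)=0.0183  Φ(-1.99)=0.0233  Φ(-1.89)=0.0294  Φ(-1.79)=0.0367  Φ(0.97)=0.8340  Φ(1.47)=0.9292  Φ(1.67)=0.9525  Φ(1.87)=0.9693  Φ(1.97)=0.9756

Lower: z₀ + z₁ = -0.179 + (-1.645) = -1.824; 1 − a(z₀+z₁) = 1 − (0.074)(-1.824) = 1.1350; argument = -0.179 + (-1.824)/1.1350 = -1.7861 → -1.79.
α₁ = Φ(-1.79) = 0.0367; rank = round(1000 × 0.0367) = 37; θ*₍37₎ = 1.256.
Upper: z₀ + z₂ = 1.466; 1 − a(z₀+z₂) = 0.8915; argument = 1.4654 → 1.47; α₂ = 0.9292; rank = 929; θ*₍929₎ = 2.273.

(1.256, 2.273)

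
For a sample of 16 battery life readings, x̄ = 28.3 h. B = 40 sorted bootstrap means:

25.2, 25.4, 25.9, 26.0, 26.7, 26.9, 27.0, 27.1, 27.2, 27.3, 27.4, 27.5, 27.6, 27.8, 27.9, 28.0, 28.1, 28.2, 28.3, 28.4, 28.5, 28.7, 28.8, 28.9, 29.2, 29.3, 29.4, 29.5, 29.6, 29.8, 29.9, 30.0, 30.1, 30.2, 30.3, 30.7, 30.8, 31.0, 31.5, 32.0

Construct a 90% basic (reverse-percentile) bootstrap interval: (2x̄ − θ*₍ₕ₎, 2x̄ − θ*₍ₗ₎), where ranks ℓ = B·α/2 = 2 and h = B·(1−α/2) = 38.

(25.6, 31.2)

Percentile endpoints at ranks 2 and 38: θ*₍2₎ = 25.4, θ*₍38₎ = 31.0.
Basic interval reflects these around x̄:
  lower = 2 × 28.3 − 31.0 = 25.6
  upper = 2 × 28.3 − 25.4 = 31.2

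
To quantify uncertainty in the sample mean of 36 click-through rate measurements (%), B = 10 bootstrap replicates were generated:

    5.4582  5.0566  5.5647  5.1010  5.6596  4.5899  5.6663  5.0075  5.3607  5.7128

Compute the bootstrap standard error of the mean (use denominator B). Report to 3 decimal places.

SE* = 0.349

Bootstrap SE is the standard deviation of the 10 replicate means.
Mean of replicates: (5.4582 + 5.0566 + 5.5647 + 5.1010 + 5.6596 + 4.5899 + 5.6663 + 5.0075 + 5.3607 + 5.7128) / 10 = 53.17730 / 10 = 5.31773
Sum of squared deviations: (+0.14047)² + (−0.26113)² + (+0.24697)² + (−0.21673)² + (+0.34187)² + (−0.72783)² + (+0.34857)² + (−0.31023)² + (+0.04297)² + (+0.39507)² = 1.21817
Variance = 1.21817 / 10 = 0.12182
SE* = √0.12182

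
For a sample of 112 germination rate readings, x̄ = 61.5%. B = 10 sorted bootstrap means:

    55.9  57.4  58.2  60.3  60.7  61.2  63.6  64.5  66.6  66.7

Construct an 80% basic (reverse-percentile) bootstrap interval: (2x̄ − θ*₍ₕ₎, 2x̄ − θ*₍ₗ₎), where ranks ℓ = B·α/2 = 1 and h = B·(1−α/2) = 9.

Percentile endpoints at ranks 1 and 9: θ*₍1₎ = 55.9, θ*₍9₎ = 66.6.
Basic interval reflects these around x̄:
  lower = 2 × 61.5 − 66.6 = 56.4
  upper = 2 × 61.5 − 55.9 = 67.1

(56.4, 67.1)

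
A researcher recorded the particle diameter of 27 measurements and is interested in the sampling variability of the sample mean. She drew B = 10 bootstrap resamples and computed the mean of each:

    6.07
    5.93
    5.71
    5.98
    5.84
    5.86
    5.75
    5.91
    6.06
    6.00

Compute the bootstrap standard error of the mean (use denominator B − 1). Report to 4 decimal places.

Bootstrap SE is the standard deviation of the 10 replicate means.
Mean of replicates: (6.07 + 5.93 + 5.71 + 5.98 + 5.84 + 5.86 + 5.75 + 5.91 + 6.06 + 6.00) / 10 = 59.11000 / 10 = 5.91100
Sum of squared deviations: (+0.15900)² + (+0.01900)² + (−0.20100)² + (+0.06900)² + (−0.07100)² + (−0.05100)² + (−0.16100)² + (−0.00100)² + (+0.14900)² + (+0.08900)² = 0.13449
Variance = 0.13449 / 9 = 0.01494
SE* = √0.01494

SE* = 0.1222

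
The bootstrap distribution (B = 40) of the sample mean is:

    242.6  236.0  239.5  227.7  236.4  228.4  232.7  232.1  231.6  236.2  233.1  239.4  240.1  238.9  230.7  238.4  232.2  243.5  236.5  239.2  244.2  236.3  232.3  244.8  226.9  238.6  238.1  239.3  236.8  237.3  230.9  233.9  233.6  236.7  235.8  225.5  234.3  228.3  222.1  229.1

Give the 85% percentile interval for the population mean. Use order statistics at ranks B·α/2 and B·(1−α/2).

(226.9, 242.6)

Sorted replicates: 222.1, 225.5, 226.9, 227.7, 228.3, 228.4, 229.1, 230.7, 230.9, 231.6, 232.1, 232.2, 232.3, 232.7, 233.1, 233.6, 233.9, 234.3, 235.8, 236.0, 236.2, 236.3, 236.4, 236.5, 236.7, 236.8, 237.3, 238.1, 238.4, 238.6, 238.9, 239.2, 239.3, 239.4, 239.5, 240.1, 242.6, 243.5, 244.2, 244.8
α = 0.15; lower rank = 40 × 0.075 = 3; upper rank = 40 × 0.925 = 37.
The 3rd smallest replicate is 226.9; the 37th is 242.6.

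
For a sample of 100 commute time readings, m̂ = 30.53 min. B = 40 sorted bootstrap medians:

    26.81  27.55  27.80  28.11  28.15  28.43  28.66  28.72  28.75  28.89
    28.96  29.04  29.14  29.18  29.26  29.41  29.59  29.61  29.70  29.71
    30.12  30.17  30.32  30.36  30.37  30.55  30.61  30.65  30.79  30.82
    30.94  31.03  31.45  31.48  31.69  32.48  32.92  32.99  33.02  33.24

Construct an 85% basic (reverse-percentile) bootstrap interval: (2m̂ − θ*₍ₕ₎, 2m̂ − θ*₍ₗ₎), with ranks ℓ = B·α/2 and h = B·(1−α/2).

(28.14, 33.26)

Percentile endpoints at ranks 3 and 37: θ*₍3₎ = 27.80, θ*₍37₎ = 32.92.
Basic interval reflects these around m̂:
  lower = 2 × 30.53 − 32.92 = 28.14
  upper = 2 × 30.53 − 27.80 = 33.26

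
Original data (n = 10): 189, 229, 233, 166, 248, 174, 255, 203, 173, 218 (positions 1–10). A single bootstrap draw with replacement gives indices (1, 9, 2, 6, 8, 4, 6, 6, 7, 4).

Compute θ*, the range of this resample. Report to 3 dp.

Resample values: 189, 173, 229, 174, 203, 166, 174, 174, 255, 166.
Range = 255 − 166 = 89.000

θ* = 89.000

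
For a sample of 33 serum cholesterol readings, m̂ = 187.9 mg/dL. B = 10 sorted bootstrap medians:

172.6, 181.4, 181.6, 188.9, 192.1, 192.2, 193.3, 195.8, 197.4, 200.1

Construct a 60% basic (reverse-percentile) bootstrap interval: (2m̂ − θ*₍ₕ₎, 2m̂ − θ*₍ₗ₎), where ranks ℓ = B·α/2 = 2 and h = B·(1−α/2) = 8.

Percentile endpoints at ranks 2 and 8: θ*₍2₎ = 181.4, θ*₍8₎ = 195.8.
Basic interval reflects these around m̂:
  lower = 2 × 187.9 − 195.8 = 180.0
  upper = 2 × 187.9 − 181.4 = 194.4

(180.0, 194.4)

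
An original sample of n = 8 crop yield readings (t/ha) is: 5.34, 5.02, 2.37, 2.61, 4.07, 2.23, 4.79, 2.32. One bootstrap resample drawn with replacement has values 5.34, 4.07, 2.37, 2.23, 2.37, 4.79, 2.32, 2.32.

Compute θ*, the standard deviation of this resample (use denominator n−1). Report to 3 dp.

θ* = 1.294

Mean = 3.2262; sum of squared deviations = 11.7266
s² = 11.7266 / 7 = 1.6752
s = √1.6752 = 1.294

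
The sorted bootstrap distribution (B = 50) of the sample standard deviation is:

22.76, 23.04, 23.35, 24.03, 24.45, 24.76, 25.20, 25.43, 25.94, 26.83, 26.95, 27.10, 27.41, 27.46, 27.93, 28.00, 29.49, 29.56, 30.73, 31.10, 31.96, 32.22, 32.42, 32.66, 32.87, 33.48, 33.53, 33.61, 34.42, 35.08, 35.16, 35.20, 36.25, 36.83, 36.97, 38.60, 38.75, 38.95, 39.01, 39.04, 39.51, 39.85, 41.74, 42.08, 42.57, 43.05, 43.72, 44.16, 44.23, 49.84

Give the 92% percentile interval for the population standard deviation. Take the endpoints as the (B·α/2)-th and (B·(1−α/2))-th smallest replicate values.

α = 0.08; lower rank = 50 × 0.040 = 2; upper rank = 50 × 0.960 = 48.
The 2nd smallest replicate is 23.04; the 48th is 44.16.

(23.04, 44.16)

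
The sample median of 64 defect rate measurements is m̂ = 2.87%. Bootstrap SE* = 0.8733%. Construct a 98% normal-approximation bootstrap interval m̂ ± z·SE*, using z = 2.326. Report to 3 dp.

Margin = 2.326 × 0.8733 = 2.0313
Interval: 2.87 ± 2.0313

(0.839, 4.901)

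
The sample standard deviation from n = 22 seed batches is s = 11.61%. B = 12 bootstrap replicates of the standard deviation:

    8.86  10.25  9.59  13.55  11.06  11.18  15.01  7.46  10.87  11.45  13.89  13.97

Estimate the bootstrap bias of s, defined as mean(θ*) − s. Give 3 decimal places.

mean(θ*) = (8.86 + 10.25 + 9.59 + 13.55 + 11.06 + 11.18 + 15.01 + 7.46 + 10.87 + 11.45 + 13.89 + 13.97) / 12 = 11.4283
bias = 11.4283 − 11.61

bias = −0.182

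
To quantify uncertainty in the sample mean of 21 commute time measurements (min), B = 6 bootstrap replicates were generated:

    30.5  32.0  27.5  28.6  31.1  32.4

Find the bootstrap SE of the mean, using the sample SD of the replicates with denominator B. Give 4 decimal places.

SE* = 1.7652

Bootstrap SE is the standard deviation of the 6 replicate means.
Mean of replicates: (30.5 + 32.0 + 27.5 + 28.6 + 31.1 + 32.4) / 6 = 182.10000 / 6 = 30.35000
Sum of squared deviations: (+0.15000)² + (+1.65000)² + (−2.85000)² + (−1.75000)² + (+0.75000)² + (+2.05000)² = 18.69500
Variance = 18.69500 / 6 = 3.11583
SE* = √3.11583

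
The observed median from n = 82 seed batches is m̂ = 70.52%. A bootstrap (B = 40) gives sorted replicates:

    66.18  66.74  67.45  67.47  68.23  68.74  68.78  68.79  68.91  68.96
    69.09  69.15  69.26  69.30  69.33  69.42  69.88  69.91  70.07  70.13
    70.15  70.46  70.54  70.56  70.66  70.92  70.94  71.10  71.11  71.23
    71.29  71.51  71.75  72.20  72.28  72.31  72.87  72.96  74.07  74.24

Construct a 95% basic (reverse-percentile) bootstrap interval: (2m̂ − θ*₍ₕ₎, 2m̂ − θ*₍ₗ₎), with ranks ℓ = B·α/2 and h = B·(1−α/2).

(66.97, 74.86)

Percentile endpoints at ranks 1 and 39: θ*₍1₎ = 66.18, θ*₍39₎ = 74.07.
Basic interval reflects these around m̂:
  lower = 2 × 70.52 − 74.07 = 66.97
  upper = 2 × 70.52 − 66.18 = 74.86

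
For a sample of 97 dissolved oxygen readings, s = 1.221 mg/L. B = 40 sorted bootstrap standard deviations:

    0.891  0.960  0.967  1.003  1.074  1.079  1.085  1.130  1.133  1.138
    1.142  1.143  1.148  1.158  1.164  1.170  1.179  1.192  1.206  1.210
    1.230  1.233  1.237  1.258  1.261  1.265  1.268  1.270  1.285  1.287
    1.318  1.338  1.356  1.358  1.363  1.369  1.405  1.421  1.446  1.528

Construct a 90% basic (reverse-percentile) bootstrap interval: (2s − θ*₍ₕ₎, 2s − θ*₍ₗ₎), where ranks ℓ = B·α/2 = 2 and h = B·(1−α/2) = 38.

Percentile endpoints at ranks 2 and 38: θ*₍2₎ = 0.960, θ*₍38₎ = 1.421.
Basic interval reflects these around s:
  lower = 2 × 1.221 − 1.421 = 1.021
  upper = 2 × 1.221 − 0.960 = 1.482

(1.021, 1.482)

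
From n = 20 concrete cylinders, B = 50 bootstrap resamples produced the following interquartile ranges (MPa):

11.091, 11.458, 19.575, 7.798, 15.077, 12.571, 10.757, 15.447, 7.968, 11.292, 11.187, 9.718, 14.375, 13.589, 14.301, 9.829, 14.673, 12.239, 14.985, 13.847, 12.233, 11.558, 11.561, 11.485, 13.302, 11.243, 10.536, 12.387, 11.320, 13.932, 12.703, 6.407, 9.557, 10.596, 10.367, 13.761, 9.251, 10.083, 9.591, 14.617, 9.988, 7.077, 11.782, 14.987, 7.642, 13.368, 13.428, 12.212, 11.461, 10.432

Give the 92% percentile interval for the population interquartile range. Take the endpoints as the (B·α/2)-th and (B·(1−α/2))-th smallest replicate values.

Sorted replicates: 6.407, 7.077, 7.642, 7.798, 7.968, 9.251, 9.557, 9.591, 9.718, 9.829, 9.988, 10.083, 10.367, 10.432, 10.536, 10.596, 10.757, 11.091, 11.187, 11.243, 11.292, 11.320, 11.458, 11.461, 11.485, 11.558, 11.561, 11.782, 12.212, 12.233, 12.239, 12.387, 12.571, 12.703, 13.302, 13.368, 13.428, 13.589, 13.761, 13.847, 13.932, 14.301, 14.375, 14.617, 14.673, 14.985, 14.987, 15.077, 15.447, 19.575
α = 0.08; lower rank = 50 × 0.040 = 2; upper rank = 50 × 0.960 = 48.
The 2nd smallest replicate is 7.077; the 48th is 15.077.

(7.077, 15.077)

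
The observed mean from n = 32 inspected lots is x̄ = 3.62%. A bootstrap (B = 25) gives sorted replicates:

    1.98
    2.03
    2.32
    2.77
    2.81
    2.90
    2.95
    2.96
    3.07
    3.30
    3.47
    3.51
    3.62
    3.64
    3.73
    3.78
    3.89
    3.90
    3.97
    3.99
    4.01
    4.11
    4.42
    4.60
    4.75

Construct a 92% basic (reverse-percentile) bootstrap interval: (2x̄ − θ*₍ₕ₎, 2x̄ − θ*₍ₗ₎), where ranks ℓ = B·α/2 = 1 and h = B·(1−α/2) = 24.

(2.64, 5.26)

Percentile endpoints at ranks 1 and 24: θ*₍1₎ = 1.98, θ*₍24₎ = 4.60.
Basic interval reflects these around x̄:
  lower = 2 × 3.62 − 4.60 = 2.64
  upper = 2 × 3.62 − 1.98 = 5.26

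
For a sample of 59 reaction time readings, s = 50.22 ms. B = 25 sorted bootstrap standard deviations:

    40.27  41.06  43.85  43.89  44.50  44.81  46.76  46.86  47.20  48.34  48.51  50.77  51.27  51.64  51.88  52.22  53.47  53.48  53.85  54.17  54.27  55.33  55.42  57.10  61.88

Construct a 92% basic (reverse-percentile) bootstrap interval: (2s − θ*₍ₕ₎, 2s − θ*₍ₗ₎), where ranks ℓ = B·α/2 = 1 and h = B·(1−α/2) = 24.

(43.34, 60.17)

Percentile endpoints at ranks 1 and 24: θ*₍1₎ = 40.27, θ*₍24₎ = 57.10.
Basic interval reflects these around s:
  lower = 2 × 50.22 − 57.10 = 43.34
  upper = 2 × 50.22 − 40.27 = 60.17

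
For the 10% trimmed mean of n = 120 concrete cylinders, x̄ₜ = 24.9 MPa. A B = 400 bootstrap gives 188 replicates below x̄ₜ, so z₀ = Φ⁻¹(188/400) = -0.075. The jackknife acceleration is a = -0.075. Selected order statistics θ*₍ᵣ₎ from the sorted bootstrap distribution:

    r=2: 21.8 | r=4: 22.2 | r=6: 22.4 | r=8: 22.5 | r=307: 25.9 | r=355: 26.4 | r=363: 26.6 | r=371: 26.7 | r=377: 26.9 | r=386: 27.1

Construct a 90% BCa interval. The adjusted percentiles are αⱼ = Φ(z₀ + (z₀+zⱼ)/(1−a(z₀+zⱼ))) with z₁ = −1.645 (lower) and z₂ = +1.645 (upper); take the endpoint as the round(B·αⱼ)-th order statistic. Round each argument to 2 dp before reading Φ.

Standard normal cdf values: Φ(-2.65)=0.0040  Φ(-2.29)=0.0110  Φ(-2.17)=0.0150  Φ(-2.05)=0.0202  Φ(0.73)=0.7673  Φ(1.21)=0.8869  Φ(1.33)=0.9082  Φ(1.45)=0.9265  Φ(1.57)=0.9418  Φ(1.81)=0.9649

Lower: z₀ + z₁ = -0.075 + (-1.645) = -1.720; 1 − a(z₀+z₁) = 1 − (-0.075)(-1.720) = 0.8710; argument = -0.075 + (-1.720)/0.8710 = -2.0497 → -2.05.
α₁ = Φ(-2.05) = 0.0202; rank = round(400 × 0.0202) = 8; θ*₍8₎ = 22.5.
Upper: z₀ + z₂ = 1.570; 1 − a(z₀+z₂) = 1.1178; argument = 1.3296 → 1.33; α₂ = 0.9082; rank = 363; θ*₍363₎ = 26.6.

(22.5, 26.6)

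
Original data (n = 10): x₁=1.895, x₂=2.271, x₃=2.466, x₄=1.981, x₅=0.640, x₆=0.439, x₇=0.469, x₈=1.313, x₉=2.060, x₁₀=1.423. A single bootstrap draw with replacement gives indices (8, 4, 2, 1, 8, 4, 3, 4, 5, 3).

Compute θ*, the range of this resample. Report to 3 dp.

θ* = 1.826

Resample values: 1.313, 1.981, 2.271, 1.895, 1.313, 1.981, 2.466, 1.981, 0.640, 2.466.
Range = 2.466 − 0.640 = 1.826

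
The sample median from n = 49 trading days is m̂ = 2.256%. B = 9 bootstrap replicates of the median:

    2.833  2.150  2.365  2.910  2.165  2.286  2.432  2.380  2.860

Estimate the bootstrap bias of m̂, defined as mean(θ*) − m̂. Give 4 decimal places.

mean(θ*) = (2.833 + 2.150 + 2.365 + 2.910 + 2.165 + 2.286 + 2.432 + 2.380 + 2.860) / 9 = 2.48678
bias = 2.48678 − 2.256

bias = +0.2308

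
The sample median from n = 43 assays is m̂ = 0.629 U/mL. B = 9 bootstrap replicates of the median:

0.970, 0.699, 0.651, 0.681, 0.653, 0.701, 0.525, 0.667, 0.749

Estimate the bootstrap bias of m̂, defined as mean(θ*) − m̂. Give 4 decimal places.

mean(θ*) = (0.970 + 0.699 + 0.651 + 0.681 + 0.653 + 0.701 + 0.525 + 0.667 + 0.749) / 9 = 0.69956
bias = 0.69956 − 0.629

bias = +0.0706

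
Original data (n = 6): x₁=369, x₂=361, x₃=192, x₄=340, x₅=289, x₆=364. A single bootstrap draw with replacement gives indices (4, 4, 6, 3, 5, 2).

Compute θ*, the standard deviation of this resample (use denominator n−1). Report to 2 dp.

Resample values: 340, 340, 364, 192, 289, 361.
Mean = 314.3333; sum of squared deviations = 21569.3333
s² = 21569.3333 / 5 = 4313.8667
s = √4313.8667 = 65.68

θ* = 65.68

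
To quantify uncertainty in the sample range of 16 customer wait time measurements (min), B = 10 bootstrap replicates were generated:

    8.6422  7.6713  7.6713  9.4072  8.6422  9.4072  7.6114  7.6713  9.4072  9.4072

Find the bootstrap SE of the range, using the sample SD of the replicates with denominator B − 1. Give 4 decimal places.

SE* = 0.8269

Bootstrap SE is the standard deviation of the 10 replicate ranges.
Mean of replicates: (8.6422 + 7.6713 + 7.6713 + 9.4072 + 8.6422 + 9.4072 + 7.6114 + 7.6713 + 9.4072 + 9.4072) / 10 = 85.53850 / 10 = 8.55385
Sum of squared deviations: (+0.08835)² + (−0.88255)² + (−0.88255)² + (+0.85335)² + (+0.08835)² + (+0.85335)² + (−0.94245)² + (−0.88255)² + (+0.85335)² + (+0.85335)² = 6.15333
Variance = 6.15333 / 9 = 0.68370
SE* = √0.68370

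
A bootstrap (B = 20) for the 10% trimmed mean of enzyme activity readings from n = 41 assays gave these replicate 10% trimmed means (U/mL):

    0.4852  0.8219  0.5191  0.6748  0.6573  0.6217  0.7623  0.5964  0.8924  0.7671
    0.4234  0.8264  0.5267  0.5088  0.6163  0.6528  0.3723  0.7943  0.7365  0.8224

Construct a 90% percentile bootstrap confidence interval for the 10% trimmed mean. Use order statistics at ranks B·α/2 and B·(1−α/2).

(0.3723, 0.8264)

Sorted replicates: 0.3723, 0.4234, 0.4852, 0.5088, 0.5191, 0.5267, 0.5964, 0.6163, 0.6217, 0.6528, 0.6573, 0.6748, 0.7365, 0.7623, 0.7671, 0.7943, 0.8219, 0.8224, 0.8264, 0.8924
α = 0.10; lower rank = 20 × 0.050 = 1; upper rank = 20 × 0.950 = 19.
The 1st smallest replicate is 0.3723; the 19th is 0.8264.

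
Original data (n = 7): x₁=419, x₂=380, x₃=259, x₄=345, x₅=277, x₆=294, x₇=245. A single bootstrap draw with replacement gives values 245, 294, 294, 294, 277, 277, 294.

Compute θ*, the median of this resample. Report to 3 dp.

θ* = 294.000

Sorted: 245, 277, 277, 294, 294, 294, 294
Median = middle value = 294.000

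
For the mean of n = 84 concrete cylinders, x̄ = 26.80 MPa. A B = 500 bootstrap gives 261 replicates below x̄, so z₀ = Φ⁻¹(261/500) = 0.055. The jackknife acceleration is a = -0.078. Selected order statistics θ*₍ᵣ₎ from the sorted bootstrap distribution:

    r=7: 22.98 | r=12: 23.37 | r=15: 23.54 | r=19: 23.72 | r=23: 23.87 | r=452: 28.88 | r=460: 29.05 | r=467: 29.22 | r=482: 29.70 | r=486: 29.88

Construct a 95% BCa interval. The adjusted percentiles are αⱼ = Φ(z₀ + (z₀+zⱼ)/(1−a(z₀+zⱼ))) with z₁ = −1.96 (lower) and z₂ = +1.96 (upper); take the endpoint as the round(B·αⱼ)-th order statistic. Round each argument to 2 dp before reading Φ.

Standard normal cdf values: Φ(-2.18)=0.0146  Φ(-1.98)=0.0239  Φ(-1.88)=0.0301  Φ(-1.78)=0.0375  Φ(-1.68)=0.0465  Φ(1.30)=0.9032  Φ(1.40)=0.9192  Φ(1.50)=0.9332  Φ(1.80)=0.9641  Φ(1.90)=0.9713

(22.98, 29.70)

Lower: z₀ + z₁ = 0.055 + (-1.960) = -1.905; 1 − a(z₀+z₁) = 1 − (-0.078)(-1.905) = 0.8514; argument = 0.055 + (-1.905)/0.8514 = -2.1825 → -2.18.
α₁ = Φ(-2.18) = 0.0146; rank = round(500 × 0.0146) = 7; θ*₍7₎ = 22.98.
Upper: z₀ + z₂ = 2.015; 1 − a(z₀+z₂) = 1.1572; argument = 1.7963 → 1.80; α₂ = 0.9641; rank = 482; θ*₍482₎ = 29.70.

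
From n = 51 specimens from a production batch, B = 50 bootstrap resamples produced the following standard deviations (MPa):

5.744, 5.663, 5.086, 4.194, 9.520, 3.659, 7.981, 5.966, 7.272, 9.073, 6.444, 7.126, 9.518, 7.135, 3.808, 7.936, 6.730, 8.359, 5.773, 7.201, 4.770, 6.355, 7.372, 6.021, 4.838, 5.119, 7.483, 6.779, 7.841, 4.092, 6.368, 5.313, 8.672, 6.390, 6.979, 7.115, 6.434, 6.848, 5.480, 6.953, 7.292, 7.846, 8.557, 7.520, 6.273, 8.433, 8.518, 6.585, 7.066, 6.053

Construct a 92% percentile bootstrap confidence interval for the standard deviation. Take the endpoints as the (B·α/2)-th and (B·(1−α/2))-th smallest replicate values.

Sorted replicates: 3.659, 3.808, 4.092, 4.194, 4.770, 4.838, 5.086, 5.119, 5.313, 5.480, 5.663, 5.744, 5.773, 5.966, 6.021, 6.053, 6.273, 6.355, 6.368, 6.390, 6.434, 6.444, 6.585, 6.730, 6.779, 6.848, 6.953, 6.979, 7.066, 7.115, 7.126, 7.135, 7.201, 7.272, 7.292, 7.372, 7.483, 7.520, 7.841, 7.846, 7.936, 7.981, 8.359, 8.433, 8.518, 8.557, 8.672, 9.073, 9.518, 9.520
α = 0.08; lower rank = 50 × 0.040 = 2; upper rank = 50 × 0.960 = 48.
The 2nd smallest replicate is 3.808; the 48th is 9.073.

(3.808, 9.073)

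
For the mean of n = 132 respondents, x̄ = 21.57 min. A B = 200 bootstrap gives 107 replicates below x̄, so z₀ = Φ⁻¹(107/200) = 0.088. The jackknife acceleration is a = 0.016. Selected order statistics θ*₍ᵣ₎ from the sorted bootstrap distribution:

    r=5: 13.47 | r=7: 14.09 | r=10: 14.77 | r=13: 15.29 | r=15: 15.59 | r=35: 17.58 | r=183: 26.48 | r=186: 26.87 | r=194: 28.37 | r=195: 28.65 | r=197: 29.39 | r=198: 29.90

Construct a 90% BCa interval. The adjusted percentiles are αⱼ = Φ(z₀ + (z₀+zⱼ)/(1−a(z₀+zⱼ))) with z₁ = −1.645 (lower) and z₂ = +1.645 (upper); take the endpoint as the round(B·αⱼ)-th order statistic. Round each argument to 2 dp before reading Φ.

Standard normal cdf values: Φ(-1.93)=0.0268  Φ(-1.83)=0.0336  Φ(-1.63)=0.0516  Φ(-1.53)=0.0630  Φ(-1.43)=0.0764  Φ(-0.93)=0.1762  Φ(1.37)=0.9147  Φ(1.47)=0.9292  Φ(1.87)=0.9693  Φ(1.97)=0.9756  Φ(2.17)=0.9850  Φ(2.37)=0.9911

(15.59, 28.37)

Lower: z₀ + z₁ = 0.088 + (-1.645) = -1.557; 1 − a(z₀+z₁) = 1 − (0.016)(-1.557) = 1.0249; argument = 0.088 + (-1.557)/1.0249 = -1.4312 → -1.43.
α₁ = Φ(-1.43) = 0.0764; rank = round(200 × 0.0764) = 15; θ*₍15₎ = 15.59.
Upper: z₀ + z₂ = 1.733; 1 − a(z₀+z₂) = 0.9723; argument = 1.8704 → 1.87; α₂ = 0.9693; rank = 194; θ*₍194₎ = 28.37.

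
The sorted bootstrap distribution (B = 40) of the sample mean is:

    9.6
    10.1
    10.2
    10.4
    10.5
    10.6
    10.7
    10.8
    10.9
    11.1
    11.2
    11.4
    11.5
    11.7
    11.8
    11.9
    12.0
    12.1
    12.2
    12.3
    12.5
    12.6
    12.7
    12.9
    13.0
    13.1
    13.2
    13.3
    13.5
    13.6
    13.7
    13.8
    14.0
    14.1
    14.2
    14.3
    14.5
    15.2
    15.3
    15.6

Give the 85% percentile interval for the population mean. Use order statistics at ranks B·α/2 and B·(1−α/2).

α = 0.15; lower rank = 40 × 0.075 = 3; upper rank = 40 × 0.925 = 37.
The 3rd smallest replicate is 10.2; the 37th is 14.5.

(10.2, 14.5)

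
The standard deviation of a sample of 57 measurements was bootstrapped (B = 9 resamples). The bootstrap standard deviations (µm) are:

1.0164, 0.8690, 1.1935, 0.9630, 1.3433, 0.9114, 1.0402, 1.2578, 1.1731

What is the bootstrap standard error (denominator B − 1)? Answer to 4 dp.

Bootstrap SE is the standard deviation of the 9 replicate standard deviations.
Mean of replicates: (1.0164 + 0.8690 + 1.1935 + 0.9630 + 1.3433 + 0.9114 + 1.0402 + 1.2578 + 1.1731) / 9 = 9.76770 / 9 = 1.08530
Sum of squared deviations: (−0.06890)² + (−0.21630)² + (+0.10820)² + (−0.12230)² + (+0.25800)² + (−0.17390)² + (−0.04510)² + (+0.17250)² + (+0.08780)² = 0.21450
Variance = 0.21450 / 8 = 0.02681
SE* = √0.02681

SE* = 0.1637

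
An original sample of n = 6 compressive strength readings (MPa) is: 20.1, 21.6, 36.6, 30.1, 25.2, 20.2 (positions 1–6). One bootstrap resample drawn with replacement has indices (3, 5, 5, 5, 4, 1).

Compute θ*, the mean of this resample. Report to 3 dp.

Resample values: 36.6, 25.2, 25.2, 25.2, 30.1, 20.1.
Mean = (36.6 + 25.2 + 25.2 + 25.2 + 30.1 + 20.1) / 6 = 162.40 / 6 = 27.067

θ* = 27.067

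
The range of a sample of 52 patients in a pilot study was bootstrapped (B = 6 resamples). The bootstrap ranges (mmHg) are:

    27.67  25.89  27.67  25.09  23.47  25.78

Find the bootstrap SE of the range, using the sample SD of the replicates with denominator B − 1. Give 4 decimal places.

SE* = 1.6023

Bootstrap SE is the standard deviation of the 6 replicate ranges.
Mean of replicates: (27.67 + 25.89 + 27.67 + 25.09 + 23.47 + 25.78) / 6 = 155.57000 / 6 = 25.92833
Sum of squared deviations: (+1.74167)² + (−0.03833)² + (+1.74167)² + (−0.83833)² + (−2.45833)² + (−0.14833)² = 12.83648
Variance = 12.83648 / 5 = 2.56730
SE* = √2.56730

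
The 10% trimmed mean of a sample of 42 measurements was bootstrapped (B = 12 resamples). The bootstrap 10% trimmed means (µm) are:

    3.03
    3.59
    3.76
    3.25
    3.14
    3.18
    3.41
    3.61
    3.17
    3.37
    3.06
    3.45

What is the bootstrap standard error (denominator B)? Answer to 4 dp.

Bootstrap SE is the standard deviation of the 12 replicate 10% trimmed means.
Mean of replicates: (3.03 + 3.59 + 3.76 + 3.25 + 3.14 + 3.18 + 3.41 + 3.61 + 3.17 + 3.37 + 3.06 + 3.45) / 12 = 40.02000 / 12 = 3.33500
Sum of squared deviations: (−0.30500)² + (+0.25500)² + (+0.42500)² + (−0.08500)² + (−0.19500)² + (−0.15500)² + (+0.07500)² + (+0.27500)² + (−0.16500)² + (+0.03500)² + (−0.27500)² + (+0.11500)² = 0.60650
Variance = 0.60650 / 12 = 0.05054
SE* = √0.05054

SE* = 0.2248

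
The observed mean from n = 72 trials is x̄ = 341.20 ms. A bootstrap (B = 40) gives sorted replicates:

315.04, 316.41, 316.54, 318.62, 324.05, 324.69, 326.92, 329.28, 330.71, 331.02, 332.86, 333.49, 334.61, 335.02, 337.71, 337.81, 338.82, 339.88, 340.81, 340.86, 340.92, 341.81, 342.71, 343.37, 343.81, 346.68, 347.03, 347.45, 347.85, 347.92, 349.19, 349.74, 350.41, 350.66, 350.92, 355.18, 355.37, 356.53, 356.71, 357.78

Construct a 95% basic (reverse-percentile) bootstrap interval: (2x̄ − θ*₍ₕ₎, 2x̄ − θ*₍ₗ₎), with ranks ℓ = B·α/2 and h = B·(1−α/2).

(325.69, 367.36)

Percentile endpoints at ranks 1 and 39: θ*₍1₎ = 315.04, θ*₍39₎ = 356.71.
Basic interval reflects these around x̄:
  lower = 2 × 341.20 − 356.71 = 325.69
  upper = 2 × 341.20 − 315.04 = 367.36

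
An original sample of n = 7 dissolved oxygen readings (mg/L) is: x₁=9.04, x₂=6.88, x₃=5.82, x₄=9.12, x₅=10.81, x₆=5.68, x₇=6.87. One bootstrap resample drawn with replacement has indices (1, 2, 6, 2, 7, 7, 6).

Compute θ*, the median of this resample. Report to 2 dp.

θ* = 6.87

Resample values: 9.04, 6.88, 5.68, 6.88, 6.87, 6.87, 5.68.
Sorted: 5.68, 5.68, 6.87, 6.87, 6.88, 6.88, 9.04
Median = middle value = 6.87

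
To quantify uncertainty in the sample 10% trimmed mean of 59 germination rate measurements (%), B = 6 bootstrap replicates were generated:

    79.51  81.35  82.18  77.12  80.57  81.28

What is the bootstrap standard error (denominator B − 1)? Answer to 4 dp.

SE* = 1.8110

Bootstrap SE is the standard deviation of the 6 replicate 10% trimmed means.
Mean of replicates: (79.51 + 81.35 + 82.18 + 77.12 + 80.57 + 81.28) / 6 = 482.01000 / 6 = 80.33500
Sum of squared deviations: (−0.82500)² + (+1.01500)² + (+1.84500)² + (−3.21500)² + (+0.23500)² + (+0.94500)² = 16.39935
Variance = 16.39935 / 5 = 3.27987
SE* = √3.27987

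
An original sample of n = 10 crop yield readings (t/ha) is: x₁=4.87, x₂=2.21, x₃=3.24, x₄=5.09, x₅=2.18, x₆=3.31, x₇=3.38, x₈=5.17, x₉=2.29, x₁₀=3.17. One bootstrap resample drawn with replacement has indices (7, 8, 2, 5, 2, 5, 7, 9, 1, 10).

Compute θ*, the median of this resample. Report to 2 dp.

Resample values: 3.38, 5.17, 2.21, 2.18, 2.21, 2.18, 3.38, 2.29, 4.87, 3.17.
Sorted: 2.18, 2.18, 2.21, 2.21, 2.29, 3.17, 3.38, 3.38, 4.87, 5.17
Median = average of the two middle values = 2.73

θ* = 2.73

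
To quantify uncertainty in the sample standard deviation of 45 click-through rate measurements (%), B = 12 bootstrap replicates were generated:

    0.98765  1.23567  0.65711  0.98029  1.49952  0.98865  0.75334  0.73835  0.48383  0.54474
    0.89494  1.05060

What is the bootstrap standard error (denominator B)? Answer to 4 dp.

Bootstrap SE is the standard deviation of the 12 replicate standard deviations.
Mean of replicates: (0.98765 + 1.23567 + 0.65711 + 0.98029 + 1.49952 + 0.98865 + 0.75334 + 0.73835 + 0.48383 + 0.54474 + 0.89494 + 1.05060) / 12 = 10.814690 / 12 = 0.901224
Sum of squared deviations: (+0.086426)² + (+0.334446)² + (−0.244114)² + (+0.079066)² + (+0.598296)² + (+0.087426)² + (−0.147884)² + (−0.162874)² + (−0.417394)² + (−0.356484)² + (−0.006284)² + (+0.149376)² = 0.922817
Variance = 0.922817 / 12 = 0.076901
SE* = √0.076901

SE* = 0.2773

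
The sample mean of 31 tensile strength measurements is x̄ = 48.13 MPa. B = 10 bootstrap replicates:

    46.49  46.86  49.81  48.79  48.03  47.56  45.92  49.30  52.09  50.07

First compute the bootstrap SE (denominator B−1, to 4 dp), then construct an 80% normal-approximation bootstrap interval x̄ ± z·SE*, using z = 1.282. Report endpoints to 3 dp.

(45.702, 50.558)

Mean of replicates = 48.4920; sum of squared deviations = 32.2832; SE* = √(32.2832/9) = 1.8939
Margin = 1.282 × 1.8939 = 2.4280
Interval: 48.13 ± 2.4280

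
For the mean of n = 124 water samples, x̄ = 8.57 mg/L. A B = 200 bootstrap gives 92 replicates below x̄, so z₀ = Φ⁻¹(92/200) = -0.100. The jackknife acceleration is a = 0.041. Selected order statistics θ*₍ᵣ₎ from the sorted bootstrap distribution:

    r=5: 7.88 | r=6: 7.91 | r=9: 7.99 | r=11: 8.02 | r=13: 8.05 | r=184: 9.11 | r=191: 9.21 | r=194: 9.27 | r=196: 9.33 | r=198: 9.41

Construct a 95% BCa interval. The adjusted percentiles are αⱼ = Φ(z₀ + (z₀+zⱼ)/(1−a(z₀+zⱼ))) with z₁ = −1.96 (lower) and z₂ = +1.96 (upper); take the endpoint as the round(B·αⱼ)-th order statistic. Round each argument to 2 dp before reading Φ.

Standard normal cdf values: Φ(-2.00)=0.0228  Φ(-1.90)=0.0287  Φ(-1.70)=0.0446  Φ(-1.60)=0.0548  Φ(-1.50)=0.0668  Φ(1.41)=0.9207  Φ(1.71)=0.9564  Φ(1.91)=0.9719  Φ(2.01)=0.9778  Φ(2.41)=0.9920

(7.88, 9.27)

Lower: z₀ + z₁ = -0.100 + (-1.960) = -2.060; 1 − a(z₀+z₁) = 1 − (0.041)(-2.060) = 1.0845; argument = -0.100 + (-2.060)/1.0845 = -1.9996 → -2.00.
α₁ = Φ(-2.00) = 0.0228; rank = round(200 × 0.0228) = 5; θ*₍5₎ = 7.88.
Upper: z₀ + z₂ = 1.860; 1 − a(z₀+z₂) = 0.9237; argument = 1.9136 → 1.91; α₂ = 0.9719; rank = 194; θ*₍194₎ = 9.27.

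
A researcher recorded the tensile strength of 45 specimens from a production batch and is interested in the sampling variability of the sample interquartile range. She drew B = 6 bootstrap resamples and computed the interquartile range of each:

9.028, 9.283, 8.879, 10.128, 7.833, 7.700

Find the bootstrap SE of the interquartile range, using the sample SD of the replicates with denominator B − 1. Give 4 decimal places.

SE* = 0.9165

Bootstrap SE is the standard deviation of the 6 replicate interquartile ranges.
Mean of replicates: (9.028 + 9.283 + 8.879 + 10.128 + 7.833 + 7.700) / 6 = 52.85100 / 6 = 8.80850
Sum of squared deviations: (+0.21950)² + (+0.47450)² + (+0.07050)² + (+1.31950)² + (−0.97550)² + (−1.10850)² = 4.19975
Variance = 4.19975 / 5 = 0.83995
SE* = √0.83995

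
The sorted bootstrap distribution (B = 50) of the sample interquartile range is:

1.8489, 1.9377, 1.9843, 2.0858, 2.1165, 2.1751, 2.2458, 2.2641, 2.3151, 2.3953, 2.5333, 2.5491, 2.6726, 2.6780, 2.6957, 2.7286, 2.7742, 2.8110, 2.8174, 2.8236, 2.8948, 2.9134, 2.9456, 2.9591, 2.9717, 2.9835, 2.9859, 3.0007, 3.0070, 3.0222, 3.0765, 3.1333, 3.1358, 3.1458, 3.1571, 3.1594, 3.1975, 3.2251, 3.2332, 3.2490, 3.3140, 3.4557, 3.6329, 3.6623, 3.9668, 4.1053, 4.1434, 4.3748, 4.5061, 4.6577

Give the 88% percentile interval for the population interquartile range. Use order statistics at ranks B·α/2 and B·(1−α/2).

(1.9843, 4.1434)

α = 0.12; lower rank = 50 × 0.060 = 3; upper rank = 50 × 0.940 = 47.
The 3rd smallest replicate is 1.9843; the 47th is 4.1434.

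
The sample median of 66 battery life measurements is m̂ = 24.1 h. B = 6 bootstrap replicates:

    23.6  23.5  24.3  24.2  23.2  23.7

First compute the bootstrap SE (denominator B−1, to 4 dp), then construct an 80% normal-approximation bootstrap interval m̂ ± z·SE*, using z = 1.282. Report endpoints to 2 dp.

Mean of replicates = 23.7500; sum of squared deviations = 0.8950; SE* = √(0.8950/5) = 0.4231
Margin = 1.282 × 0.4231 = 0.542
Interval: 24.1 ± 0.542

(23.56, 24.64)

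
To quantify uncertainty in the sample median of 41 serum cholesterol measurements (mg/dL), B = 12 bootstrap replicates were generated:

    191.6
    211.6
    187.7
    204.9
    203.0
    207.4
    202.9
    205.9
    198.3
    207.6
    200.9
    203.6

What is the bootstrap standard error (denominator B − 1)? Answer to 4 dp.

Bootstrap SE is the standard deviation of the 12 replicate medians.
Mean of replicates: (191.6 + 211.6 + 187.7 + 204.9 + 203.0 + 207.4 + 202.9 + 205.9 + 198.3 + 207.6 + 200.9 + 203.6) / 12 = 2425.40000 / 12 = 202.11667
Sum of squared deviations: (−10.51667)² + (+9.48333)² + (−14.41667)² + (+2.78333)² + (+0.88333)² + (+5.28333)² + (+0.78333)² + (+3.78333)² + (−3.81667)² + (+5.48333)² + (−1.21667)² + (+1.48333)² = 508.05667
Variance = 508.05667 / 11 = 46.18697
SE* = √46.18697

SE* = 6.7961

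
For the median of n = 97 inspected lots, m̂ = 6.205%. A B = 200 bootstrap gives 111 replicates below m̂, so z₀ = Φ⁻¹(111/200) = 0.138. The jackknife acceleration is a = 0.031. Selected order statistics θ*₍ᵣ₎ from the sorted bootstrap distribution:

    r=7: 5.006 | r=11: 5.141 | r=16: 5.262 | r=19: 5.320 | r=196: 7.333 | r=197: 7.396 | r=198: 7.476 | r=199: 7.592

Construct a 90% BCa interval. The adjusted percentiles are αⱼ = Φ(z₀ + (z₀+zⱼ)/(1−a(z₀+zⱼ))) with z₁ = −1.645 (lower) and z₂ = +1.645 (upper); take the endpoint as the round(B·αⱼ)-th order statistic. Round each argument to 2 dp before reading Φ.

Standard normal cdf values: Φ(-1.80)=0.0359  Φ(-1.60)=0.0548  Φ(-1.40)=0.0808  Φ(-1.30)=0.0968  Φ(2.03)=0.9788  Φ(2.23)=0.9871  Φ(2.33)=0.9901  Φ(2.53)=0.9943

(5.320, 7.333)

Lower: z₀ + z₁ = 0.138 + (-1.645) = -1.507; 1 − a(z₀+z₁) = 1 − (0.031)(-1.507) = 1.0467; argument = 0.138 + (-1.507)/1.0467 = -1.3017 → -1.30.
α₁ = Φ(-1.30) = 0.0968; rank = round(200 × 0.0968) = 19; θ*₍19₎ = 5.320.
Upper: z₀ + z₂ = 1.783; 1 − a(z₀+z₂) = 0.9447; argument = 2.0253 → 2.03; α₂ = 0.9788; rank = 196; θ*₍196₎ = 7.333.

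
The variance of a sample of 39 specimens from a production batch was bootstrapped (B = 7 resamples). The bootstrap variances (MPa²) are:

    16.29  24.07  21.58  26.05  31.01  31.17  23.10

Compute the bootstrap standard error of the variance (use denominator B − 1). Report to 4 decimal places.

SE* = 5.2741

Bootstrap SE is the standard deviation of the 7 replicate variances.
Mean of replicates: (16.29 + 24.07 + 21.58 + 26.05 + 31.01 + 31.17 + 23.10) / 7 = 173.27000 / 7 = 24.75286
Sum of squared deviations: (−8.46286)² + (−0.68286)² + (−3.17286)² + (+1.29714)² + (+6.25714)² + (+6.41714)² + (−1.65286)² = 166.89934
Variance = 166.89934 / 6 = 27.81656
SE* = √27.81656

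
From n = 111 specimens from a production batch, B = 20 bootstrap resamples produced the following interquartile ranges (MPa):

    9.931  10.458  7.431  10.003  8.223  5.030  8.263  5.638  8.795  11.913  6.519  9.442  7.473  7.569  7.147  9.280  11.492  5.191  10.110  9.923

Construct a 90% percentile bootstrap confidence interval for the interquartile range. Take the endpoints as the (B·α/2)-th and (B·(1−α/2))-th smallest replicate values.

(5.030, 11.492)

Sorted replicates: 5.030, 5.191, 5.638, 6.519, 7.147, 7.431, 7.473, 7.569, 8.223, 8.263, 8.795, 9.280, 9.442, 9.923, 9.931, 10.003, 10.110, 10.458, 11.492, 11.913
α = 0.10; lower rank = 20 × 0.050 = 1; upper rank = 20 × 0.950 = 19.
The 1st smallest replicate is 5.030; the 19th is 11.492.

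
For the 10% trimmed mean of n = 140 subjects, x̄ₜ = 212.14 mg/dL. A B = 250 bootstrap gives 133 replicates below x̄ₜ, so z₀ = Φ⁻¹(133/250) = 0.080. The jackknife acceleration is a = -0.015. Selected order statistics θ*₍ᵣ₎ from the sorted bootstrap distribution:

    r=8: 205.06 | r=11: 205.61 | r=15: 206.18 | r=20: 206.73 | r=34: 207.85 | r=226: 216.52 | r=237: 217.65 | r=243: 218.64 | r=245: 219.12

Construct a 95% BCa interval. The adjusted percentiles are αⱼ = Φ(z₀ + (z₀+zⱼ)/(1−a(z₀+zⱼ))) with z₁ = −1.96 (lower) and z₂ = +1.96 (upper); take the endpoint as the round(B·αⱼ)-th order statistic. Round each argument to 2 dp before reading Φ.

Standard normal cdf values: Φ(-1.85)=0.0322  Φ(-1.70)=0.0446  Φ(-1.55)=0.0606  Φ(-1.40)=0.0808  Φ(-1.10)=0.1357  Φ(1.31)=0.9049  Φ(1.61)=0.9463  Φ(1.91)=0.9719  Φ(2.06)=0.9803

(205.06, 219.12)

Lower: z₀ + z₁ = 0.080 + (-1.960) = -1.880; 1 − a(z₀+z₁) = 1 − (-0.015)(-1.880) = 0.9718; argument = 0.080 + (-1.880)/0.9718 = -1.8546 → -1.85.
α₁ = Φ(-1.85) = 0.0322; rank = round(250 × 0.0322) = 8; θ*₍8₎ = 205.06.
Upper: z₀ + z₂ = 2.040; 1 − a(z₀+z₂) = 1.0306; argument = 2.0594 → 2.06; α₂ = 0.9803; rank = 245; θ*₍245₎ = 219.12.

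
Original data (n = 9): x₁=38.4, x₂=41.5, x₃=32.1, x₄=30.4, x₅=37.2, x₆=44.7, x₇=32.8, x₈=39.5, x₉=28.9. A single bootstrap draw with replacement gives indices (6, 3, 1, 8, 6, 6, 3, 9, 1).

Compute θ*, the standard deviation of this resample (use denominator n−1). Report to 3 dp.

θ* = 6.015

Resample values: 44.7, 32.1, 38.4, 39.5, 44.7, 44.7, 32.1, 28.9, 38.4.
Mean = 38.1667; sum of squared deviations = 289.4200
s² = 289.4200 / 8 = 36.1775
s = √36.1775 = 6.015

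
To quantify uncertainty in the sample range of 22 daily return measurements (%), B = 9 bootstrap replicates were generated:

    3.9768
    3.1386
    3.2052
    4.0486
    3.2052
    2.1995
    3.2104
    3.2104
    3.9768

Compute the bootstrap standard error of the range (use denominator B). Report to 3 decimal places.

SE* = 0.550

Bootstrap SE is the standard deviation of the 9 replicate ranges.
Mean of replicates: (3.9768 + 3.1386 + 3.2052 + 4.0486 + 3.2052 + 2.1995 + 3.2104 + 3.2104 + 3.9768) / 9 = 30.17150 / 9 = 3.35239
Sum of squared deviations: (+0.62441)² + (−0.21379)² + (−0.14719)² + (+0.69621)² + (−0.14719)² + (−1.15289)² + (−0.14199)² + (−0.14199)² + (+0.62441)² = 2.72300
Variance = 2.72300 / 9 = 0.30256
SE* = √0.30256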